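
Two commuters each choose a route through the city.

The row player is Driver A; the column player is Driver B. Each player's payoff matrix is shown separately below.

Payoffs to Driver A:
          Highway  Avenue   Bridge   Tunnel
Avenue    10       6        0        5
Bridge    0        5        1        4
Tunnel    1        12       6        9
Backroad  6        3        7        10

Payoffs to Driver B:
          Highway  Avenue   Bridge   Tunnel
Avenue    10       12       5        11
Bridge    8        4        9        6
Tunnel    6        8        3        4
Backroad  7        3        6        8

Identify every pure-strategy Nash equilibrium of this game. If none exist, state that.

(Tunnel, Avenue); (Backroad, Tunnel)

(Avenue, Highway): Driver B can switch to Avenue (10 → 12). Not NE.
(Avenue, Avenue): Driver A can switch to Tunnel (6 → 12). Not NE.
(Avenue, Bridge): Driver A can switch to Bridge (0 → 1). Not NE.
(Avenue, Tunnel): Driver A can switch to Tunnel (5 → 9). Not NE.
(Bridge, Highway): Driver A can switch to Avenue (0 → 10). Not NE.
(Bridge, Avenue): Driver A can switch to Avenue (5 → 6). Not NE.
(Bridge, Bridge): Driver A can switch to Tunnel (1 → 6). Not NE.
(Bridge, Tunnel): Driver A can switch to Avenue (4 → 5). Not NE.
(Tunnel, Highway): Driver A can switch to Avenue (1 → 10). Not NE.
(Tunnel, Avenue): Driver A gets 12, best alternative 6; Driver B gets 8, best alternative 6. No profitable deviation — NE.
(Tunnel, Bridge): Driver A can switch to Backroad (6 → 7). Not NE.
(Tunnel, Tunnel): Driver A can switch to Backroad (9 → 10). Not NE.
(Backroad, Highway): Driver A can switch to Avenue (6 → 10). Not NE.
(Backroad, Tunnel): Driver A gets 10, best alternative 9; Driver B gets 8, best alternative 7. No profitable deviation — NE.
(The remaining 2 profiles each have a profitable deviation by the same check.)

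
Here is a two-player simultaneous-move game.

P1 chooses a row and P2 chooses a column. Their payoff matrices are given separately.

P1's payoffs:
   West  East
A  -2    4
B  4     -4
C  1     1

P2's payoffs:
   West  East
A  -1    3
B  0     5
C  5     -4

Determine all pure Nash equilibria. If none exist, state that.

P1 against West: payoffs -2, 4, 1 → best response B.
P1 against East: payoffs 4, -4, 1 → best response A.
P2 against A: payoffs -1, 3 → best response East.
P2 against B: payoffs 0, 5 → best response East.
P2 against C: payoffs 5, -4 → best response West.
Mutual best responses: (A, East).

The unique pure-strategy Nash equilibrium is (A, East).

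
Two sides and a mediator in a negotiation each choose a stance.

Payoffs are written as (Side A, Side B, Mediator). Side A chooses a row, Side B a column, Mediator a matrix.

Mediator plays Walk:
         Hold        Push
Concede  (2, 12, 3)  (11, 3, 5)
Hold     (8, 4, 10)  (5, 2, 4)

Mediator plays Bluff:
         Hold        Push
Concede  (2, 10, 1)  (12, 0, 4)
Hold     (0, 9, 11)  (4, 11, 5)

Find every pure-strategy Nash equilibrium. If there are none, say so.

For each strategy profile, look for a profitable unilateral deviation.
(Concede, Hold, Walk): Side A can switch to Hold (2 → 8). Not NE.
(Concede, Hold, Bluff): Mediator can switch to Walk (1 → 3). Not NE.
(Concede, Push, Walk): Side B can switch to Hold (3 → 12). Not NE.
(Concede, Push, Bluff): Side B can switch to Hold (0 → 10). Not NE.
(Hold, Hold, Walk): Mediator can switch to Bluff (10 → 11). Not NE.
(Hold, Hold, Bluff): Side A can switch to Concede (0 → 2). Not NE.
(Hold, Push, Walk): Side A can switch to Concede (5 → 11). Not NE.
(Hold, Push, Bluff): Side A can switch to Concede (4 → 12). Not NE.

This game has no pure Nash equilibrium.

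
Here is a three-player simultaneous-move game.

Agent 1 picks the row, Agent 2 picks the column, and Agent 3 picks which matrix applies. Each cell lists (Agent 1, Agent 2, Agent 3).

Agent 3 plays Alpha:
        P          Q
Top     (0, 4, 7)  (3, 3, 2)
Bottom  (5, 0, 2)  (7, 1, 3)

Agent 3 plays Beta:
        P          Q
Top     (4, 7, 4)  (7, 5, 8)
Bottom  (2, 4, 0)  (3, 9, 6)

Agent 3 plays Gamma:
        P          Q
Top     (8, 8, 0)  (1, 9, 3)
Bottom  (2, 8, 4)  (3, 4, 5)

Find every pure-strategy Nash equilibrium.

none

(Top, P, Alpha): Agent 1 can switch to Bottom (0 → 5). Not NE.
(Top, P, Beta): Agent 3 can switch to Alpha (4 → 7). Not NE.
(Top, P, Gamma): Agent 2 can switch to Q (8 → 9). Not NE.
(Top, Q, Alpha): Agent 1 can switch to Bottom (3 → 7). Not NE.
(Top, Q, Beta): Agent 2 can switch to P (5 → 7). Not NE.
(Top, Q, Gamma): Agent 1 can switch to Bottom (1 → 3). Not NE.
(The remaining 6 profiles each have a profitable deviation by the same check.)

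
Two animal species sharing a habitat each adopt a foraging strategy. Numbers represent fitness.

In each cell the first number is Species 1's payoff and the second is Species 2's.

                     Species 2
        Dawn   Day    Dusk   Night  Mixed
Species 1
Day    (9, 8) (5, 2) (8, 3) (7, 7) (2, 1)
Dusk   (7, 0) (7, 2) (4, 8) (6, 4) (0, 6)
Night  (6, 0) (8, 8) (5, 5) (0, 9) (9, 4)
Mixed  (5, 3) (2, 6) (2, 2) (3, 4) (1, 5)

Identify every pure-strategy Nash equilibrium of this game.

Species 1 against Dawn: payoffs 9, 7, 6, 5 → best response Day.
Species 1 against Day: payoffs 5, 7, 8, 2 → best response Night.
Species 1 against Dusk: payoffs 8, 4, 5, 2 → best response Day.
Species 1 against Night: payoffs 7, 6, 0, 3 → best response Day.
Species 1 against Mixed: payoffs 2, 0, 9, 1 → best response Night.
Species 2 against Day: payoffs 8, 2, 3, 7, 1 → best response Dawn.
Species 2 against Dusk: payoffs 0, 2, 8, 4, 6 → best response Dusk.
Species 2 against Night: payoffs 0, 8, 5, 9, 4 → best response Night.
Species 2 against Mixed: payoffs 3, 6, 2, 4, 5 → best response Day.
Mutual best responses: (Day, Dawn).

(Day, Dawn)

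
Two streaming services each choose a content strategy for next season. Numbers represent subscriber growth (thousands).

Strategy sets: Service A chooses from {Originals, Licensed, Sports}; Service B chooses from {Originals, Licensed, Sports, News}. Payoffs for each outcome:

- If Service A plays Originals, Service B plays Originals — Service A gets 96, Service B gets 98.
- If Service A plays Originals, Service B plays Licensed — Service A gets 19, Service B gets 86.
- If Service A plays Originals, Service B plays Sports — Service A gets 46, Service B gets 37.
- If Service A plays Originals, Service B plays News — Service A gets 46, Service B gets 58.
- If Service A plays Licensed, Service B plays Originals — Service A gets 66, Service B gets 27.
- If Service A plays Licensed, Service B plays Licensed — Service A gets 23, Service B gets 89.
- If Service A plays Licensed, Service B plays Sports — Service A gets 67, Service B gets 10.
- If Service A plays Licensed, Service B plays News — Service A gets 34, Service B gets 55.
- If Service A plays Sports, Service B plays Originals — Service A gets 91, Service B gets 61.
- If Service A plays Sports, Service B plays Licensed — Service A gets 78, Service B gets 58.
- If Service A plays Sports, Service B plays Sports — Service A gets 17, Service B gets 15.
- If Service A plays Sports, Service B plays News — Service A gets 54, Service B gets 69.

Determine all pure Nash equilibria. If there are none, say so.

The pure Nash equilibria are (Originals, Originals), (Sports, News).

For each strategy profile, look for a profitable unilateral deviation.
(Originals, Originals): Service A gets 96, best alternative 91; Service B gets 98, best alternative 86. No profitable deviation — NE.
(Originals, Licensed): Service A can switch to Licensed (19 → 23). Not NE.
(Originals, Sports): Service A can switch to Licensed (46 → 67). Not NE.
(Originals, News): Service A can switch to Sports (46 → 54). Not NE.
(Licensed, Originals): Service A can switch to Originals (66 → 96). Not NE.
(Licensed, Licensed): Service A can switch to Sports (23 → 78). Not NE.
(Licensed, Sports): Service B can switch to Originals (10 → 27). Not NE.
(Licensed, News): Service A can switch to Originals (34 → 46). Not NE.
(Sports, Originals): Service A can switch to Originals (91 → 96). Not NE.
(Sports, News): Service A gets 54, best alternative 46; Service B gets 69, best alternative 61. No profitable deviation — NE.
(The remaining 2 profiles each have a profitable deviation by the same check.)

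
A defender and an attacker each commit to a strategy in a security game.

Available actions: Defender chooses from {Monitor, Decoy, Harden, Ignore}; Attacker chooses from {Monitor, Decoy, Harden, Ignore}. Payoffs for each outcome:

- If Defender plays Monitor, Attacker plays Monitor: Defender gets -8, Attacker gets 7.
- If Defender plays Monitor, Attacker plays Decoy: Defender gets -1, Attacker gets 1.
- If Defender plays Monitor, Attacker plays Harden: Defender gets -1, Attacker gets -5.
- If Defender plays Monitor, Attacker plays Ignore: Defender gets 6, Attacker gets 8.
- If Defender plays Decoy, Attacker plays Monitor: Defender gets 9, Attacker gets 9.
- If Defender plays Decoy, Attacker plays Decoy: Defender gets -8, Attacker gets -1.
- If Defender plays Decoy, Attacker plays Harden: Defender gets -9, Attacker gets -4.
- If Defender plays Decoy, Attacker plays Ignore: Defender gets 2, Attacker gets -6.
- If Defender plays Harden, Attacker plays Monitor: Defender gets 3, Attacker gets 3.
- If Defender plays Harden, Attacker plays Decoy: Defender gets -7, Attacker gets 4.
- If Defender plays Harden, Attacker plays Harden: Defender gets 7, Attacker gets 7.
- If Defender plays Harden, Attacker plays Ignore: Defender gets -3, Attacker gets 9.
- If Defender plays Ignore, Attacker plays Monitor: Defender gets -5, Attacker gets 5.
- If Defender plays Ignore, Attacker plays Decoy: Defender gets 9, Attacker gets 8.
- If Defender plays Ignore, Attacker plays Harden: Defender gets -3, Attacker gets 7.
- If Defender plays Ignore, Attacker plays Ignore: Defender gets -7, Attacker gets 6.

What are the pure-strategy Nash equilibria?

The pure Nash equilibria are (Monitor, Ignore) and (Decoy, Monitor) and (Ignore, Decoy).

Mark each player's best response to every combination of opponents' strategies; a profile where every player is best-responding is a pure Nash equilibrium.
Defender against Monitor: payoffs -8, 9, 3, -5 → best response Decoy.
Defender against Decoy: payoffs -1, -8, -7, 9 → best response Ignore.
Defender against Harden: payoffs -1, -9, 7, -3 → best response Harden.
Defender against Ignore: payoffs 6, 2, -3, -7 → best response Monitor.
Attacker against Monitor: payoffs 7, 1, -5, 8 → best response Ignore.
Attacker against Decoy: payoffs 9, -1, -4, -6 → best response Monitor.
Attacker against Harden: payoffs 3, 4, 7, 9 → best response Ignore.
Attacker against Ignore: payoffs 5, 8, 7, 6 → best response Decoy.
Mutual best responses: (Monitor, Ignore); (Decoy, Monitor); (Ignore, Decoy).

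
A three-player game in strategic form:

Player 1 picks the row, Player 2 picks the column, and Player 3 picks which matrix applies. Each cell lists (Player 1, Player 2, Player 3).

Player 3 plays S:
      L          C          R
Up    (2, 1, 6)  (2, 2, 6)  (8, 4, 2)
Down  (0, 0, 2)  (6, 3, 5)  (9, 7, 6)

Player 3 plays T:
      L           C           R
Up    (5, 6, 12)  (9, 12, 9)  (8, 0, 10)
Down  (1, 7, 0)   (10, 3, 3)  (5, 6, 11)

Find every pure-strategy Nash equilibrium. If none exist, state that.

Check each profile: it is a Nash equilibrium iff no player can strictly gain by switching unilaterally.
(Up, L, S): Player 2 can switch to C (1 → 2). Not NE.
(Up, L, T): Player 2 can switch to C (6 → 12). Not NE.
(Up, C, S): Player 1 can switch to Down (2 → 6). Not NE.
(Up, C, T): Player 1 can switch to Down (9 → 10). Not NE.
(Up, R, S): Player 1 can switch to Down (8 → 9). Not NE.
(Up, R, T): Player 2 can switch to L (0 → 6). Not NE.
(Down, L, S): Player 1 can switch to Up (0 → 2). Not NE.
(Down, L, T): Player 1 can switch to Up (1 → 5). Not NE.
(Down, C, S): Player 2 can switch to R (3 → 7). Not NE.
(Down, C, T): Player 2 can switch to L (3 → 7). Not NE.
(The remaining 2 profiles each have a profitable deviation by the same check.)

There is no pure-strategy Nash equilibrium.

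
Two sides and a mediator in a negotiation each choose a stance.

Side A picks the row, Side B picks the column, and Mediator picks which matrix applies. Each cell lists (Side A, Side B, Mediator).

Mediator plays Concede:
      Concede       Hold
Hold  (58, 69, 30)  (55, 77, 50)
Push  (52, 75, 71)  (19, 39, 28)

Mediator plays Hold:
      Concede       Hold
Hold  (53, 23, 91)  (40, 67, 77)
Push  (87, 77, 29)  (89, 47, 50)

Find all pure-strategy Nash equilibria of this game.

Side A against (Concede, Concede): payoffs 58, 52 → best response Hold.
Side A against (Concede, Hold): payoffs 53, 87 → best response Push.
Side A against (Hold, Concede): payoffs 55, 19 → best response Hold.
Side A against (Hold, Hold): payoffs 40, 89 → best response Push.
Side B against (Hold, Concede): payoffs 69, 77 → best response Hold.
Side B against (Hold, Hold): payoffs 23, 67 → best response Hold.
Side B against (Push, Concede): payoffs 75, 39 → best response Concede.
Side B against (Push, Hold): payoffs 77, 47 → best response Concede.
Mediator against (Hold, Concede): payoffs 30, 91 → best response Hold.
Mediator against (Hold, Hold): payoffs 50, 77 → best response Hold.
Mediator against (Push, Concede): payoffs 71, 29 → best response Concede.
Mediator against (Push, Hold): payoffs 28, 50 → best response Hold.
No profile is a mutual best response for all players.

There is no pure-strategy Nash equilibrium.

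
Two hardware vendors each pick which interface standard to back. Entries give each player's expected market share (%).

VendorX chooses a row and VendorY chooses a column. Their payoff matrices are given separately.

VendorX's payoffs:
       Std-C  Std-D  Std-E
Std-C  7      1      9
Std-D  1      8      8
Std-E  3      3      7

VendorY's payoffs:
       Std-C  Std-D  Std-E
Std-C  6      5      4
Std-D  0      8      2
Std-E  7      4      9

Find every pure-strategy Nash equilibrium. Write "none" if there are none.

Pure-strategy Nash equilibria: (Std-C, Std-C); (Std-D, Std-D)

(Std-C, Std-C): VendorX gets 7, best alternative 3; VendorY gets 6, best alternative 5. No profitable deviation — NE.
(Std-C, Std-D): VendorX can switch to Std-D (1 → 8). Not NE.
(Std-C, Std-E): VendorY can switch to Std-C (4 → 6). Not NE.
(Std-D, Std-C): VendorX can switch to Std-C (1 → 7). Not NE.
(Std-D, Std-D): VendorX gets 8, best alternative 3; VendorY gets 8, best alternative 2. No profitable deviation — NE.
(Std-D, Std-E): VendorX can switch to Std-C (8 → 9). Not NE.
(Std-E, Std-C): VendorX can switch to Std-C (3 → 7). Not NE.
(Std-E, Std-D): VendorX can switch to Std-D (3 → 8). Not NE.
(Std-E, Std-E): VendorX can switch to Std-C (7 → 9). Not NE.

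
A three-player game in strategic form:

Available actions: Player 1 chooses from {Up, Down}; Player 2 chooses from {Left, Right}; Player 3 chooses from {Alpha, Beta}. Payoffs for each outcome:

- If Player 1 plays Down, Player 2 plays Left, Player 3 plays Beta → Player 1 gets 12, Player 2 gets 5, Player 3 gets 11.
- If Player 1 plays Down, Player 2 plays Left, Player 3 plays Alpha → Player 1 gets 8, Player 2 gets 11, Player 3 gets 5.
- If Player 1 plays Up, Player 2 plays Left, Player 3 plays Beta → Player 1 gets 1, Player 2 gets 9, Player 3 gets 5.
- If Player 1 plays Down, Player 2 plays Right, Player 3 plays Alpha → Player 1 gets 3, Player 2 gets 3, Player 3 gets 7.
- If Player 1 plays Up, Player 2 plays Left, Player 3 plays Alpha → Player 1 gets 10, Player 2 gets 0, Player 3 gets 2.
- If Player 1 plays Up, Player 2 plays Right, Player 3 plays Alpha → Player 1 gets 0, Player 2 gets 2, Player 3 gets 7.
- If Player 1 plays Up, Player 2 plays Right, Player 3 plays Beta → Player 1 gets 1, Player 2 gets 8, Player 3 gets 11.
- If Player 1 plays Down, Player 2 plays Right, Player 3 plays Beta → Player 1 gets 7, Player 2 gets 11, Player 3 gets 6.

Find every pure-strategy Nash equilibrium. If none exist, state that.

No pure-strategy Nash equilibrium.

Player 1 against (Left, Alpha): payoffs 10, 8 → best response Up.
Player 1 against (Left, Beta): payoffs 1, 12 → best response Down.
Player 1 against (Right, Alpha): payoffs 0, 3 → best response Down.
Player 1 against (Right, Beta): payoffs 1, 7 → best response Down.
Player 2 against (Up, Alpha): payoffs 0, 2 → best response Right.
Player 2 against (Up, Beta): payoffs 9, 8 → best response Left.
Player 2 against (Down, Alpha): payoffs 11, 3 → best response Left.
Player 2 against (Down, Beta): payoffs 5, 11 → best response Right.
Player 3 against (Up, Left): payoffs 2, 5 → best response Beta.
Player 3 against (Up, Right): payoffs 7, 11 → best response Beta.
Player 3 against (Down, Left): payoffs 5, 11 → best response Beta.
Player 3 against (Down, Right): payoffs 7, 6 → best response Alpha.
No profile is a mutual best response for all players.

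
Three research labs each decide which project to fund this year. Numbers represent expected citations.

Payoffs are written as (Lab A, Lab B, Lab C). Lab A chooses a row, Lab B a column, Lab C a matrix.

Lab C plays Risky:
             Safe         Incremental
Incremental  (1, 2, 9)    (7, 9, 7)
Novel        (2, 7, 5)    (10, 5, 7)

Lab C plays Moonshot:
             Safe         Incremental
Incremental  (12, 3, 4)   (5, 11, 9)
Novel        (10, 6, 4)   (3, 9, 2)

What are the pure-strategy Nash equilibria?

Pure-strategy Nash equilibria: (Incremental, Incremental, Moonshot), (Novel, Safe, Risky)

(Incremental, Safe, Risky): Lab A can switch to Novel (1 → 2). Not NE.
(Incremental, Safe, Moonshot): Lab B can switch to Incremental (3 → 11). Not NE.
(Incremental, Incremental, Risky): Lab A can switch to Novel (7 → 10). Not NE.
(Incremental, Incremental, Moonshot): Lab A gets 5, best alternative 3; Lab B gets 11, best alternative 3; Lab C gets 9, best alternative 7. No profitable deviation — NE.
(Novel, Safe, Risky): Lab A gets 2, best alternative 1; Lab B gets 7, best alternative 5; Lab C gets 5, best alternative 4. No profitable deviation — NE.
(Novel, Safe, Moonshot): Lab A can switch to Incremental (10 → 12). Not NE.
(Novel, Incremental, Risky): Lab B can switch to Safe (5 → 7). Not NE.
(Novel, Incremental, Moonshot): Lab A can switch to Incremental (3 → 5). Not NE.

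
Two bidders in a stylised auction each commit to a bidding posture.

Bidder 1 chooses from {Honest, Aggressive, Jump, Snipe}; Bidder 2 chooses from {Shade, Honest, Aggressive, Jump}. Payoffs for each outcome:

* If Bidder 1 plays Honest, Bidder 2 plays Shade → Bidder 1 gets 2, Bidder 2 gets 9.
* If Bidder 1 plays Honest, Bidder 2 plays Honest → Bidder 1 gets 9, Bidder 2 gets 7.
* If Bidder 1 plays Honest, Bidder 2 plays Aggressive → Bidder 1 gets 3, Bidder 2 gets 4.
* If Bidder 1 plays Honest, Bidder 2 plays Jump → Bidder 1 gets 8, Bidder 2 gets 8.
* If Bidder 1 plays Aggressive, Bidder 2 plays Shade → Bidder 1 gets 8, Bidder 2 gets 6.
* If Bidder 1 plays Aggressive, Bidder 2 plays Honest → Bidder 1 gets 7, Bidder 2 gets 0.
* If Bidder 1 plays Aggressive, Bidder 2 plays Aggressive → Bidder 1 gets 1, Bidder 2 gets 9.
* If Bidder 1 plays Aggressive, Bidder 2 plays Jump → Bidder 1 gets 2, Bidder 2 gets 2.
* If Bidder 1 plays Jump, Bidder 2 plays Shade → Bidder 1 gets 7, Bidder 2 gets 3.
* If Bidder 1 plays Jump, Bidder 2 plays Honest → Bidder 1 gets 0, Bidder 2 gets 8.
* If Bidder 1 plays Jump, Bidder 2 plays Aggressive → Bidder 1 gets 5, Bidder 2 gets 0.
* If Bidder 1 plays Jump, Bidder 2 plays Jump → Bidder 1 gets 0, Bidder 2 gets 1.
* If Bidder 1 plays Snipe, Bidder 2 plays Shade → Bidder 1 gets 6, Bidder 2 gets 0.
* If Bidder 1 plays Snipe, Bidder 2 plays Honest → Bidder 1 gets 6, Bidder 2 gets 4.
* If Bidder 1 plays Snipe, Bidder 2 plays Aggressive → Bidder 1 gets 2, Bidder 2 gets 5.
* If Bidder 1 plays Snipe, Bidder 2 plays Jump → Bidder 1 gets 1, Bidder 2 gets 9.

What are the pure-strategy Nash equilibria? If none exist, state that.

Mark each player's best response to every combination of opponents' strategies; a profile where every player is best-responding is a pure Nash equilibrium.
Bidder 1 against Shade: payoffs 2, 8, 7, 6 → best response Aggressive.
Bidder 1 against Honest: payoffs 9, 7, 0, 6 → best response Honest.
Bidder 1 against Aggressive: payoffs 3, 1, 5, 2 → best response Jump.
Bidder 1 against Jump: payoffs 8, 2, 0, 1 → best response Honest.
Bidder 2 against Honest: payoffs 9, 7, 4, 8 → best response Shade.
Bidder 2 against Aggressive: payoffs 6, 0, 9, 2 → best response Aggressive.
Bidder 2 against Jump: payoffs 3, 8, 0, 1 → best response Honest.
Bidder 2 against Snipe: payoffs 0, 4, 5, 9 → best response Jump.
No profile is a mutual best response for all players.

No pure-strategy Nash equilibrium.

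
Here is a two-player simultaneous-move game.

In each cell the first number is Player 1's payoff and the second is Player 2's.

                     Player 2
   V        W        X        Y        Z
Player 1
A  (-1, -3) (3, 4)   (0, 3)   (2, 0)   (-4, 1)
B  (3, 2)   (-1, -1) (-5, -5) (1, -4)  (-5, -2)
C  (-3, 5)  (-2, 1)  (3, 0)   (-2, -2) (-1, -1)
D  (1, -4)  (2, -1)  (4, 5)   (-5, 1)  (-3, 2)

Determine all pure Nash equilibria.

(A, W) and (B, V) and (D, X)

(A, V): Player 1 can switch to B (-1 → 3). Not NE.
(A, W): Player 1 gets 3, best alternative 2; Player 2 gets 4, best alternative 3. No profitable deviation — NE.
(A, X): Player 1 can switch to C (0 → 3). Not NE.
(A, Y): Player 2 can switch to W (0 → 4). Not NE.
(A, Z): Player 1 can switch to C (-4 → -1). Not NE.
(B, V): Player 1 gets 3, best alternative 1; Player 2 gets 2, best alternative -1. No profitable deviation — NE.
(B, W): Player 1 can switch to A (-1 → 3). Not NE.
(B, X): Player 1 can switch to A (-5 → 0). Not NE.
(D, X): Player 1 gets 4, best alternative 3; Player 2 gets 5, best alternative 2. No profitable deviation — NE.
(The remaining 11 profiles each have a profitable deviation by the same check.)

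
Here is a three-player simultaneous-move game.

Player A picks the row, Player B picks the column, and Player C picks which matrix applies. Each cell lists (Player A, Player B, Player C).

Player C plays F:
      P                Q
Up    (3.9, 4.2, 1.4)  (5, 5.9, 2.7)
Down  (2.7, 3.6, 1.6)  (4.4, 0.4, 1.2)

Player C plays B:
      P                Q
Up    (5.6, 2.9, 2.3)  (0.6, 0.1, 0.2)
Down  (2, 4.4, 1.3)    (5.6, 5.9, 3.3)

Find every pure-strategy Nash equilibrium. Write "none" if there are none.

(Up, P, B) and (Up, Q, F) and (Down, Q, B)

Player A against (P, F): payoffs 3.9, 2.7 → best response Up.
Player A against (P, B): payoffs 5.6, 2 → best response Up.
Player A against (Q, F): payoffs 5, 4.4 → best response Up.
Player A against (Q, B): payoffs 0.6, 5.6 → best response Down.
Player B against (Up, F): payoffs 4.2, 5.9 → best response Q.
Player B against (Up, B): payoffs 2.9, 0.1 → best response P.
Player B against (Down, F): payoffs 3.6, 0.4 → best response P.
Player B against (Down, B): payoffs 4.4, 5.9 → best response Q.
Player C against (Up, P): payoffs 1.4, 2.3 → best response B.
Player C against (Up, Q): payoffs 2.7, 0.2 → best response F.
Player C against (Down, P): payoffs 1.6, 1.3 → best response F.
Player C against (Down, Q): payoffs 1.2, 3.3 → best response B.
Mutual best responses: (Up, P, B); (Up, Q, F); (Down, Q, B).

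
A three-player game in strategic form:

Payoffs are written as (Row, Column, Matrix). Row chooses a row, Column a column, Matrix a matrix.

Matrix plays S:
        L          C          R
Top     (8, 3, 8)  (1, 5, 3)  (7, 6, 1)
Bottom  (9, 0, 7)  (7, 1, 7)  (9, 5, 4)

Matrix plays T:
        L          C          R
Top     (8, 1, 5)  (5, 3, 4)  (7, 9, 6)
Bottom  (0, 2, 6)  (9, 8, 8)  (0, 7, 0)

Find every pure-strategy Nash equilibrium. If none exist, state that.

The pure Nash equilibria are (Top, R, T); (Bottom, C, T); (Bottom, R, S).

(Top, L, S): Row can switch to Bottom (8 → 9). Not NE.
(Top, L, T): Column can switch to C (1 → 3). Not NE.
(Top, C, S): Row can switch to Bottom (1 → 7). Not NE.
(Top, C, T): Row can switch to Bottom (5 → 9). Not NE.
(Top, R, S): Row can switch to Bottom (7 → 9). Not NE.
(Top, R, T): Row gets 7, best alternative 0; Column gets 9, best alternative 3; Matrix gets 6, best alternative 1. No profitable deviation — NE.
(Bottom, L, S): Column can switch to C (0 → 1). Not NE.
(Bottom, L, T): Row can switch to Top (0 → 8). Not NE.
(Bottom, C, S): Column can switch to R (1 → 5). Not NE.
(Bottom, C, T): Row gets 9, best alternative 5; Column gets 8, best alternative 7; Matrix gets 8, best alternative 7. No profitable deviation — NE.
(Bottom, R, S): Row gets 9, best alternative 7; Column gets 5, best alternative 1; Matrix gets 4, best alternative 0. No profitable deviation — NE.
(Bottom, R, T): Row can switch to Top (0 → 7). Not NE.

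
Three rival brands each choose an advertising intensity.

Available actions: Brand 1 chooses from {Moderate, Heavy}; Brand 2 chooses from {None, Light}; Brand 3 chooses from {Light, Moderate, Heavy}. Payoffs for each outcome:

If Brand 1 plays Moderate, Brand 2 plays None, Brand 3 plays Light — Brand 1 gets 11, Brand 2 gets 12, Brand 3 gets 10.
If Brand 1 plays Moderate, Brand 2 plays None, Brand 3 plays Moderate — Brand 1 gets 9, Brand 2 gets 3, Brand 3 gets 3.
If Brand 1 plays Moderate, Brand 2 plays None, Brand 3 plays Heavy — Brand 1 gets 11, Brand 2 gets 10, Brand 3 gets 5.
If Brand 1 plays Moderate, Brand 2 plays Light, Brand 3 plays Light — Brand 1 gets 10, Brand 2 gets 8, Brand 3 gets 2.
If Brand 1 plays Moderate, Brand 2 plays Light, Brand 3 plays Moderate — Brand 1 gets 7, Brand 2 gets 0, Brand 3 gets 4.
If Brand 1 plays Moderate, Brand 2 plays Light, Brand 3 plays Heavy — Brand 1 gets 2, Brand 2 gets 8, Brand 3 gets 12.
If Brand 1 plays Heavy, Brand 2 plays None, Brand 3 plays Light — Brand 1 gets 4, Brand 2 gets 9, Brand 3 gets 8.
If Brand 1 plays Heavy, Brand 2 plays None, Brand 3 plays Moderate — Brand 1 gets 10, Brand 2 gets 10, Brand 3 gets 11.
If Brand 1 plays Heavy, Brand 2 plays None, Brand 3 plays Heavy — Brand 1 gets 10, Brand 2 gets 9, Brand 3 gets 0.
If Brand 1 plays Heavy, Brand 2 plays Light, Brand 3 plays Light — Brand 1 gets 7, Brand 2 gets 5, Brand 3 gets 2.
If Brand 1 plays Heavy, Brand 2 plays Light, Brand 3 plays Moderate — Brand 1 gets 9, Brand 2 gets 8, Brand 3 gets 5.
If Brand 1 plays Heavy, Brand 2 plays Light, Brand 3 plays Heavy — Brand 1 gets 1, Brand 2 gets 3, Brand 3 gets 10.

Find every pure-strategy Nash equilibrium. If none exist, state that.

For each player, find the best response to each opponent profile; mutual best responses are the pure NE.
Brand 1 against (None, Light): payoffs 11, 4 → best response Moderate.
Brand 1 against (None, Moderate): payoffs 9, 10 → best response Heavy.
Brand 1 against (None, Heavy): payoffs 11, 10 → best response Moderate.
Brand 1 against (Light, Light): payoffs 10, 7 → best response Moderate.
Brand 1 against (Light, Moderate): payoffs 7, 9 → best response Heavy.
Brand 1 against (Light, Heavy): payoffs 2, 1 → best response Moderate.
Brand 2 against (Moderate, Light): payoffs 12, 8 → best response None.
Brand 2 against (Moderate, Moderate): payoffs 3, 0 → best response None.
Brand 2 against (Moderate, Heavy): payoffs 10, 8 → best response None.
Brand 2 against (Heavy, Light): payoffs 9, 5 → best response None.
Brand 2 against (Heavy, Moderate): payoffs 10, 8 → best response None.
Brand 2 against (Heavy, Heavy): payoffs 9, 3 → best response None.
Brand 3 against (Moderate, None): payoffs 10, 3, 5 → best response Light.
Brand 3 against (Moderate, Light): payoffs 2, 4, 12 → best response Heavy.
Brand 3 against (Heavy, None): payoffs 8, 11, 0 → best response Moderate.
Brand 3 against (Heavy, Light): payoffs 2, 5, 10 → best response Heavy.
Mutual best responses: (Moderate, None, Light); (Heavy, None, Moderate).

Pure-strategy Nash equilibria: (Moderate, None, Light); (Heavy, None, Moderate)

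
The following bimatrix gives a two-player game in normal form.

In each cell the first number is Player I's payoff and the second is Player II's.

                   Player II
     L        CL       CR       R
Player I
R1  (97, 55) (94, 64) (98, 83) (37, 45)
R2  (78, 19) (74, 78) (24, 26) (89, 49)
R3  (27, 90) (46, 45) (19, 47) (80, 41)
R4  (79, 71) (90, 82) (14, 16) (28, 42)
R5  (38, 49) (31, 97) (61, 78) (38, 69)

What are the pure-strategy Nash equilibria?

(R1, L): Player II can switch to CL (55 → 64). Not NE.
(R1, CL): Player II can switch to CR (64 → 83). Not NE.
(R1, CR): Player I gets 98, best alternative 61; Player II gets 83, best alternative 64. No profitable deviation — NE.
(R1, R): Player I can switch to R2 (37 → 89). Not NE.
(R2, L): Player I can switch to R1 (78 → 97). Not NE.
(R2, CL): Player I can switch to R1 (74 → 94). Not NE.
(R2, CR): Player I can switch to R1 (24 → 98). Not NE.
(The remaining 13 profiles each have a profitable deviation by the same check.)

Pure NE: (R1, CR)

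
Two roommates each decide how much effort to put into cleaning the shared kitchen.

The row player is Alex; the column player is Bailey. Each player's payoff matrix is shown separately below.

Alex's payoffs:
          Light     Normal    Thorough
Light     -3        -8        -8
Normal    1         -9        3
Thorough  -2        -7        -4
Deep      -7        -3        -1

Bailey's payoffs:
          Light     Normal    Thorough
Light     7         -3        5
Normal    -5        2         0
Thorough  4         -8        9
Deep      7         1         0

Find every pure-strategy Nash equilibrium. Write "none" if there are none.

There is no pure-strategy Nash equilibrium.

Alex against Light: payoffs -3, 1, -2, -7 → best response Normal.
Alex against Normal: payoffs -8, -9, -7, -3 → best response Deep.
Alex against Thorough: payoffs -8, 3, -4, -1 → best response Normal.
Bailey against Light: payoffs 7, -3, 5 → best response Light.
Bailey against Normal: payoffs -5, 2, 0 → best response Normal.
Bailey against Thorough: payoffs 4, -8, 9 → best response Thorough.
Bailey against Deep: payoffs 7, 1, 0 → best response Light.
No profile is a mutual best response for all players.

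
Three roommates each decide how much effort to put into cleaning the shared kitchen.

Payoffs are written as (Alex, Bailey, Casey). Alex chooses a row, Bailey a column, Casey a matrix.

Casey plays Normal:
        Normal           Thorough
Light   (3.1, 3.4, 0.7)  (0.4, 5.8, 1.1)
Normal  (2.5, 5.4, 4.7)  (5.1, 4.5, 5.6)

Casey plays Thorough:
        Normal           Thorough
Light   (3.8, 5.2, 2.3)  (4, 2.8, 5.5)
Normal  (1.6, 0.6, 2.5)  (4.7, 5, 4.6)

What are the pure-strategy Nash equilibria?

The unique pure-strategy Nash equilibrium is (Light, Normal, Thorough).

Mark each player's best response to every combination of opponents' strategies; a profile where every player is best-responding is a pure Nash equilibrium.
Alex against (Normal, Normal): payoffs 3.1, 2.5 → best response Light.
Alex against (Normal, Thorough): payoffs 3.8, 1.6 → best response Light.
Alex against (Thorough, Normal): payoffs 0.4, 5.1 → best response Normal.
Alex against (Thorough, Thorough): payoffs 4, 4.7 → best response Normal.
Bailey against (Light, Normal): payoffs 3.4, 5.8 → best response Thorough.
Bailey against (Light, Thorough): payoffs 5.2, 2.8 → best response Normal.
Bailey against (Normal, Normal): payoffs 5.4, 4.5 → best response Normal.
Bailey against (Normal, Thorough): payoffs 0.6, 5 → best response Thorough.
Casey against (Light, Normal): payoffs 0.7, 2.3 → best response Thorough.
Casey against (Light, Thorough): payoffs 1.1, 5.5 → best response Thorough.
Casey against (Normal, Normal): payoffs 4.7, 2.5 → best response Normal.
Casey against (Normal, Thorough): payoffs 5.6, 4.6 → best response Normal.
Mutual best responses: (Light, Normal, Thorough).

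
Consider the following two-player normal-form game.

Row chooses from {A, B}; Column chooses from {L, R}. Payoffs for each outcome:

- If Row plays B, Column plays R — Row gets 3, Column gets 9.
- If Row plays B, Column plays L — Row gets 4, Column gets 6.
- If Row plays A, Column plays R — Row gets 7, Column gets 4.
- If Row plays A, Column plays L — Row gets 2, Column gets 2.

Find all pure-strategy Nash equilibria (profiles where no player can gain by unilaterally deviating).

(A, L): Row can switch to B (2 → 4). Not NE.
(A, R): Row gets 7, best alternative 3; Column gets 4, best alternative 2. No profitable deviation — NE.
(B, L): Column can switch to R (6 → 9). Not NE.
(B, R): Row can switch to A (3 → 7). Not NE.

The unique pure-strategy Nash equilibrium is (A, R).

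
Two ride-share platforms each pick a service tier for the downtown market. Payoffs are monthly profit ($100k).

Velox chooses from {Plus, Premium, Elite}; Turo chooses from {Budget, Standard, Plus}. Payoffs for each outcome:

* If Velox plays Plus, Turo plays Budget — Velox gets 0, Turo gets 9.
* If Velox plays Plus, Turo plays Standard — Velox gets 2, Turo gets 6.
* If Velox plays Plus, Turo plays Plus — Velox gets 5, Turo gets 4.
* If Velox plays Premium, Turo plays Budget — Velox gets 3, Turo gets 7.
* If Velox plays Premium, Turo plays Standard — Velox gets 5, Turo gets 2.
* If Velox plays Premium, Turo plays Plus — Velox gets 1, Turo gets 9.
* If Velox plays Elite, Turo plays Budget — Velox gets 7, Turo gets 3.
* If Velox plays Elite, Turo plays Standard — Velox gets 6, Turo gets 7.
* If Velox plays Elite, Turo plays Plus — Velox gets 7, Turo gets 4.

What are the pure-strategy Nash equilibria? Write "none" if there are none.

Pure NE: (Elite, Standard)

Velox against Budget: payoffs 0, 3, 7 → best response Elite.
Velox against Standard: payoffs 2, 5, 6 → best response Elite.
Velox against Plus: payoffs 5, 1, 7 → best response Elite.
Turo against Plus: payoffs 9, 6, 4 → best response Budget.
Turo against Premium: payoffs 7, 2, 9 → best response Plus.
Turo against Elite: payoffs 3, 7, 4 → best response Standard.
Mutual best responses: (Elite, Standard).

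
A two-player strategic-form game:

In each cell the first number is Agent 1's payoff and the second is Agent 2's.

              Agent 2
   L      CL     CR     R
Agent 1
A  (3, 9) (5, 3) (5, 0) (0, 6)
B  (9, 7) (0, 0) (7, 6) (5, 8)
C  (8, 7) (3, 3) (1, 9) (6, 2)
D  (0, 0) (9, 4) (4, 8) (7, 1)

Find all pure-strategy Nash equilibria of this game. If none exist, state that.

There is no pure-strategy Nash equilibrium.

Agent 1 against L: payoffs 3, 9, 8, 0 → best response B.
Agent 1 against CL: payoffs 5, 0, 3, 9 → best response D.
Agent 1 against CR: payoffs 5, 7, 1, 4 → best response B.
Agent 1 against R: payoffs 0, 5, 6, 7 → best response D.
Agent 2 against A: payoffs 9, 3, 0, 6 → best response L.
Agent 2 against B: payoffs 7, 0, 6, 8 → best response R.
Agent 2 against C: payoffs 7, 3, 9, 2 → best response CR.
Agent 2 against D: payoffs 0, 4, 8, 1 → best response CR.
No profile is a mutual best response for all players.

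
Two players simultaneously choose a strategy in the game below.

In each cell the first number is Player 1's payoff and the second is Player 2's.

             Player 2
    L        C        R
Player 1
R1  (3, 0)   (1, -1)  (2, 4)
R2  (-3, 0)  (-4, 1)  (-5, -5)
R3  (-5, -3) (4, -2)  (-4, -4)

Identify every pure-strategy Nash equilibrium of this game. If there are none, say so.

The pure Nash equilibria are (R1, R); (R3, C).

Player 1 against L: payoffs 3, -3, -5 → best response R1.
Player 1 against C: payoffs 1, -4, 4 → best response R3.
Player 1 against R: payoffs 2, -5, -4 → best response R1.
Player 2 against R1: payoffs 0, -1, 4 → best response R.
Player 2 against R2: payoffs 0, 1, -5 → best response C.
Player 2 against R3: payoffs -3, -2, -4 → best response C.
Mutual best responses: (R1, R); (R3, C).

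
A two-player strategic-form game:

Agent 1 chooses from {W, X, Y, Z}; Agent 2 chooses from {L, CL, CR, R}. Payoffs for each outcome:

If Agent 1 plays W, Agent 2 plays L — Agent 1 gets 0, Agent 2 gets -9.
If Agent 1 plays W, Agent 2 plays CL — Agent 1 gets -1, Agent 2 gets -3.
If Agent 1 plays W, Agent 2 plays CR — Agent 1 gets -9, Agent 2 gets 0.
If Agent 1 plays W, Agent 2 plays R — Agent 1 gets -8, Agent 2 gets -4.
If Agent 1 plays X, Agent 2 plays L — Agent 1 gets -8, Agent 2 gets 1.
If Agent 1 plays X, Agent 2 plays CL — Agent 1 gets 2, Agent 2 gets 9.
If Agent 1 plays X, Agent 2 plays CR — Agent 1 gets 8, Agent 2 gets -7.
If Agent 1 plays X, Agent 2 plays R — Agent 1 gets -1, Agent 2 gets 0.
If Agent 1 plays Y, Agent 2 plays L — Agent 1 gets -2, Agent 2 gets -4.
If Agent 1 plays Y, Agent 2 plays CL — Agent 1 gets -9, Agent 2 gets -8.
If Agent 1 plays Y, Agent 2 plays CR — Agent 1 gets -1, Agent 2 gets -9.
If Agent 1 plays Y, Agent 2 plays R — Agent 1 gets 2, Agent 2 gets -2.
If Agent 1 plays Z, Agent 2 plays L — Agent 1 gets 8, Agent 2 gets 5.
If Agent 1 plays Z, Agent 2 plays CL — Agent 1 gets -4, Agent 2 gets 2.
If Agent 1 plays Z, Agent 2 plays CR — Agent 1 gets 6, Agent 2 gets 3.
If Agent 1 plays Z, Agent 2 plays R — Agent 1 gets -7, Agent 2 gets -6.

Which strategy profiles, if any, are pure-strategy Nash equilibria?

(W, L): Agent 1 can switch to Z (0 → 8). Not NE.
(W, CL): Agent 1 can switch to X (-1 → 2). Not NE.
(W, CR): Agent 1 can switch to X (-9 → 8). Not NE.
(W, R): Agent 1 can switch to X (-8 → -1). Not NE.
(X, L): Agent 1 can switch to W (-8 → 0). Not NE.
(X, CL): Agent 1 gets 2, best alternative -1; Agent 2 gets 9, best alternative 1. No profitable deviation — NE.
(X, CR): Agent 2 can switch to L (-7 → 1). Not NE.
(X, R): Agent 1 can switch to Y (-1 → 2). Not NE.
(Y, L): Agent 1 can switch to W (-2 → 0). Not NE.
(Y, CL): Agent 1 can switch to W (-9 → -1). Not NE.
(Y, CR): Agent 1 can switch to X (-1 → 8). Not NE.
(Y, R): Agent 1 gets 2, best alternative -1; Agent 2 gets -2, best alternative -4. No profitable deviation — NE.
(Z, L): Agent 1 gets 8, best alternative 0; Agent 2 gets 5, best alternative 3. No profitable deviation — NE.
(Z, CL): Agent 1 can switch to W (-4 → -1). Not NE.
(Z, CR): Agent 1 can switch to X (6 → 8). Not NE.
(The remaining 1 profile has a profitable deviation by the same check.)

Pure-strategy Nash equilibria: (X, CL), (Y, R), (Z, L)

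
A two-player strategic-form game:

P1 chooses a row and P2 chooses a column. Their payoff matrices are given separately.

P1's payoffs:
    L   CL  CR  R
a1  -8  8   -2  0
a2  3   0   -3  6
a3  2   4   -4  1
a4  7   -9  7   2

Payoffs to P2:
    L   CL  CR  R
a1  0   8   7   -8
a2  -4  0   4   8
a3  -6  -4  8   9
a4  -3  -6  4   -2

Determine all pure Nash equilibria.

Pure-strategy Nash equilibria: (a1, CL); (a2, R); (a4, CR)

P1 against L: payoffs -8, 3, 2, 7 → best response a4.
P1 against CL: payoffs 8, 0, 4, -9 → best response a1.
P1 against CR: payoffs -2, -3, -4, 7 → best response a4.
P1 against R: payoffs 0, 6, 1, 2 → best response a2.
P2 against a1: payoffs 0, 8, 7, -8 → best response CL.
P2 against a2: payoffs -4, 0, 4, 8 → best response R.
P2 against a3: payoffs -6, -4, 8, 9 → best response R.
P2 against a4: payoffs -3, -6, 4, -2 → best response CR.
Mutual best responses: (a1, CL); (a2, R); (a4, CR).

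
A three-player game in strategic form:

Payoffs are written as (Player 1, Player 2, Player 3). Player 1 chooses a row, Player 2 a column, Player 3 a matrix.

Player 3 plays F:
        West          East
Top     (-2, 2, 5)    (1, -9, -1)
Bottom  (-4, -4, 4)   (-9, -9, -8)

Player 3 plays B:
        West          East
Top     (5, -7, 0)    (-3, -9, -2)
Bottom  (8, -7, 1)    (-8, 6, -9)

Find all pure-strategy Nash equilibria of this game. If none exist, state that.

(Top, West, F)

Check each profile: it is a Nash equilibrium iff no player can strictly gain by switching unilaterally.
(Top, West, F): Player 1 gets -2, best alternative -4; Player 2 gets 2, best alternative -9; Player 3 gets 5, best alternative 0. No profitable deviation — NE.
(Top, West, B): Player 1 can switch to Bottom (5 → 8). Not NE.
(Top, East, F): Player 2 can switch to West (-9 → 2). Not NE.
(Top, East, B): Player 2 can switch to West (-9 → -7). Not NE.
(Bottom, West, F): Player 1 can switch to Top (-4 → -2). Not NE.
(Bottom, West, B): Player 2 can switch to East (-7 → 6). Not NE.
(Bottom, East, F): Player 1 can switch to Top (-9 → 1). Not NE.
(The remaining 1 profile has a profitable deviation by the same check.)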